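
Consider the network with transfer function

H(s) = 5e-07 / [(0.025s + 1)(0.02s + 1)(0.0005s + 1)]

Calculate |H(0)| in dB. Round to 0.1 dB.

H(0) = 5e-07 · 1 / 1 = 5e-07
20 log₁₀(5e-07) ≈ -126.02 dB

-126.0 dB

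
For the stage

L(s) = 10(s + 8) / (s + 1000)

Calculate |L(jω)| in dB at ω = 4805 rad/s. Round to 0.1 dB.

19.8 dB

At s = jω = j4805:
zero (s+8): 8 + j4805 → |·| = √(8²+4805²) = √23088089 ≈ 4805, ∠ = arctan(4805/8) ≈ 89.90°
pole (s+1000): 1000 + j4805 → |·| = √(1000²+4805²) = √24088025 ≈ 4908, ∠ = arctan(4805/1000) ≈ 78.24°
|L| = 10 · 4805 / 4908 ≈ 9.7901
Gain = 20 log₁₀(9.7901) ≈ 19.82 dB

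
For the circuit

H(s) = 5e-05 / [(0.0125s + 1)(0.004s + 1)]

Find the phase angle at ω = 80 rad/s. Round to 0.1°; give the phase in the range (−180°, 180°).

-62.7°

At ω = 80 rad/s:
pole (1 + j80·0.0125) = 1 + j1 → |·| ≈ 1.4142, ∠ ≈ 45.00°
pole (1 + j80·0.004) = 1 + j0.32 → |·| ≈ 1.05, ∠ ≈ 17.74°
∠H = (0°) − (45.00° + 17.74°) = -62.74°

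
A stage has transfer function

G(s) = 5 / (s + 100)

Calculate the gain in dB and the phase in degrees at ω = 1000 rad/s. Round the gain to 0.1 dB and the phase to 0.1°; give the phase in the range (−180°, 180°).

Substitute s = j1000:
Numerator: 5 = 5 + j0
Denominator: (j1000) + 100 = 100 + j1000
|N| = √(5² + 0²) ≈ 5, ∠N ≈ 0.00°
|D| = √(100² + 1000²) ≈ 1005, ∠D ≈ 84.29°
|G| = 5 / 1005 ≈ 0.0049751
Gain = 20 log₁₀(0.0049751) ≈ -46.06 dB
∠G = 0.00° − 84.29° = -84.29°

-46.1 dB, -84.3°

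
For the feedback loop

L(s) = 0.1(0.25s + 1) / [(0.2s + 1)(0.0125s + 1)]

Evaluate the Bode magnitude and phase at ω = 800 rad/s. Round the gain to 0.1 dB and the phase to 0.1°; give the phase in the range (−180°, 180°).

At ω = 800 rad/s:
zero (1 + j800·0.25) = 1 + j200 → |·| ≈ 200, ∠ ≈ 89.71°
pole (1 + j800·0.2) = 1 + j160 → |·| ≈ 160, ∠ ≈ 89.64°
pole (1 + j800·0.0125) = 1 + j10 → |·| ≈ 10.05, ∠ ≈ 84.29°
|L| = 0.1 · 200 / (160 · 10.05) ≈ 0.012438
Gain = 20 log₁₀(0.012438) ≈ -38.10 dB
∠L = (89.71°) − (89.64° + 84.29°) = -84.22°

-38.1 dB, -84.2°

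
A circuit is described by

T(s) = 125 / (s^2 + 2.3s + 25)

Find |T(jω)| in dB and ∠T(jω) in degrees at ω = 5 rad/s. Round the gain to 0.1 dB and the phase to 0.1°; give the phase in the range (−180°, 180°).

At s = jω = j5:
quadratic: (j5)² + 2.3·j5 + 25 = 0 + j11.5 → |·| ≈ 11.5, ∠ ≈ 90.00°
|T| = 125 / 11.5 ≈ 10.87
Gain = 20 log₁₀(10.87) ≈ 20.72 dB
∠T = 0.00° − 90.00° = -90.00°

20.7 dB, -90.0°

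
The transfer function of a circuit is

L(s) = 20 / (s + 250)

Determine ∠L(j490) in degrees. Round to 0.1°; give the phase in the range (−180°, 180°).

-63.0°

At s = jω = j490:
pole (s+250): 250 + j490 → |·| = √(250²+490²) = √302600 ≈ 550.09, ∠ = arctan(490/250) ≈ 62.97°
∠L = 0.00° − 62.97° = -62.97°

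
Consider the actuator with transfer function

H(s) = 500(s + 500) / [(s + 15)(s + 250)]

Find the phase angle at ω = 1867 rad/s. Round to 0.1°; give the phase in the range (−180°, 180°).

At s = jω = j1867:
zero (s+500): 500 + j1867 → |·| = √(500²+1867²) = √3735689 ≈ 1932.8, ∠ = arctan(1867/500) ≈ 75.01°
pole (s+15): 15 + j1867 → |·| = √(15²+1867²) = √3485914 ≈ 1867.1, ∠ = arctan(1867/15) ≈ 89.54°
pole (s+250): 250 + j1867 → |·| = √(250²+1867²) = √3548189 ≈ 1883.7, ∠ = arctan(1867/250) ≈ 82.37°
∠H = 75.01° − 171.91° = -96.90°

-96.9°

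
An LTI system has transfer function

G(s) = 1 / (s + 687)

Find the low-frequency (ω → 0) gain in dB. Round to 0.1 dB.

G(0) = 1 / (687) ≈ 0.0014556
20 log₁₀(0.0014556) ≈ -56.74 dB

-56.7 dB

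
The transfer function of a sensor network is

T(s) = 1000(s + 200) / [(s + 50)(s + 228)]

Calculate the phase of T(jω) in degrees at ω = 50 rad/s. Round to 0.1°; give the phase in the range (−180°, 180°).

At s = jω = j50:
zero (s+200): 200 + j50 → |·| = √(200²+50²) = √42500 ≈ 206.16, ∠ = arctan(50/200) ≈ 14.04°
pole (s+50): 50 + j50 → |·| = √(50²+50²) = √5000 ≈ 70.711, ∠ = arctan(50/50) ≈ 45.00°
pole (s+228): 228 + j50 → |·| = √(228²+50²) = √54484 ≈ 233.42, ∠ = arctan(50/228) ≈ 12.37°
∠T = 14.04° − 57.37° = -43.33°

-43.3°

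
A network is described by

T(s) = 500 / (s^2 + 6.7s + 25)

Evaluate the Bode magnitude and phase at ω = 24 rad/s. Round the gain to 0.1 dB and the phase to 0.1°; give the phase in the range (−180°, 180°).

-1.2 dB, -163.7°

At s = jω = j24:
quadratic: (j24)² + 6.7·j24 + 25 = -551 + j160.8 → |·| ≈ 573.98, ∠ ≈ 163.73°
|T| = 500 / 573.98 ≈ 0.87111
Gain = 20 log₁₀(0.87111) ≈ -1.20 dB
∠T = 0.00° − 163.73° = -163.73°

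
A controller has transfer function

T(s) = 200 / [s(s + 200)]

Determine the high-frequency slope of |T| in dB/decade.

-40 dB/decade

Each pole contributes −20 dB/decade at high frequency; each zero contributes +20 dB/decade.
Net: 0 zero(s) − 2 pole(s) → -40 dB/decade.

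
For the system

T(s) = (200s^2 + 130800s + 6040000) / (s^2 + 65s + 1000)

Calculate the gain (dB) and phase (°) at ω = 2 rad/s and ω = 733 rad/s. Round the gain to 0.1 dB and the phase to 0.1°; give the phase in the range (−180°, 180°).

Substitute s = j2:
Numerator: 200(j2)^2 + 130800(j2) + 6040000 = 6039200 + j261600
Denominator: (j2)^2 + 65(j2) + 1000 = 996 + j130
|N| = √(6039200² + 261600²) ≈ 6.0449e+06, ∠N ≈ 2.48°
|D| = √(996² + 130²) ≈ 1004.4, ∠D ≈ 7.44°
|T| = 6.0449e+06 / 1004.4 ≈ 6018.4
Gain = 20 log₁₀(6018.4) ≈ 75.59 dB
∠T = 2.48° − 7.44° = -4.96°

Substitute s = j733:
Numerator: 200(j733)^2 + 130800(j733) + 6040000 = -101417800 + j95876400
Denominator: (j733)^2 + 65(j733) + 1000 = -536289 + j47645
|N| = √(101417800² + 95876400²) ≈ 1.3956e+08, ∠N ≈ 136.61°
|D| = √(536289² + 47645²) ≈ 5.384e+05, ∠D ≈ 174.92°
|T| = 1.3956e+08 / 5.384e+05 ≈ 259.21
Gain = 20 log₁₀(259.21) ≈ 48.27 dB
∠T = 136.61° − 174.92° = -38.31°

ω = 2: 75.6 dB, -5.0°; ω = 733: 48.3 dB, -38.3°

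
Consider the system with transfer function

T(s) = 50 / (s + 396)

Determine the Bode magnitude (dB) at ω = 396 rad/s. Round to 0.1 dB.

-21.0 dB

At s = jω = j396:
pole (s+396): 396 + j396 → |·| = √(396²+396²) = √313632 ≈ 560.03, ∠ = arctan(396/396) ≈ 45.00°
|T| = 50 / 560.03 ≈ 0.089281
Gain = 20 log₁₀(0.089281) ≈ -20.98 dB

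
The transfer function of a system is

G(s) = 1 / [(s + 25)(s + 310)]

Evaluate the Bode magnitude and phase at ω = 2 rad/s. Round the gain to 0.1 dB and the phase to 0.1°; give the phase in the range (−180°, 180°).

-77.8 dB, -4.9°

At s = jω = j2:
pole (s+25): 25 + j2 → |·| = √(25²+2²) = √629 ≈ 25.08, ∠ = arctan(2/25) ≈ 4.57°
pole (s+310): 310 + j2 → |·| = √(310²+2²) = √96104 ≈ 310.01, ∠ = arctan(2/310) ≈ 0.37°
|G| = 1 / 7775.1 ≈ 0.00012862
Gain = 20 log₁₀(0.00012862) ≈ -77.81 dB
∠G = 0.00° − 4.94° = -4.94°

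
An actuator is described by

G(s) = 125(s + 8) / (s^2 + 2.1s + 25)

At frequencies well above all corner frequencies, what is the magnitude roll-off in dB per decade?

-20 dB/decade

Each pole contributes −20 dB/decade at high frequency; each zero contributes +20 dB/decade.
Net: 1 zero(s) − 2 pole(s) → -20 dB/decade.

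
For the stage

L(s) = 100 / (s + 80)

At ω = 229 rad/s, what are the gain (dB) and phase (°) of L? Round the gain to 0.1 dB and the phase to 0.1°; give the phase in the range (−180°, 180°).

-7.7 dB, -70.7°

At s = jω = j229:
pole (s+80): 80 + j229 → |·| = √(80²+229²) = √58841 ≈ 242.57, ∠ = arctan(229/80) ≈ 70.74°
|L| = 100 / 242.57 ≈ 0.41225
Gain = 20 log₁₀(0.41225) ≈ -7.70 dB
∠L = 0.00° − 70.74° = -70.74°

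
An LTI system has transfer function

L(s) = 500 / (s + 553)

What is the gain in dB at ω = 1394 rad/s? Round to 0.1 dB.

-9.5 dB

At s = jω = j1394:
pole (s+553): 553 + j1394 → |·| = √(553²+1394²) = √2249045 ≈ 1499.7, ∠ = arctan(1394/553) ≈ 68.36°
|L| = 500 / 1499.7 ≈ 0.3334
Gain = 20 log₁₀(0.3334) ≈ -9.54 dB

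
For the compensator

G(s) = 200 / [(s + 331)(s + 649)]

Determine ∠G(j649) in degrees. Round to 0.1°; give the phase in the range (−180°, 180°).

At s = jω = j649:
pole (s+331): 331 + j649 → |·| = √(331²+649²) = √530762 ≈ 728.53, ∠ = arctan(649/331) ≈ 62.98°
pole (s+649): 649 + j649 → |·| = √(649²+649²) = √842402 ≈ 917.82, ∠ = arctan(649/649) ≈ 45.00°
∠G = 0.00° − 107.98° = -107.98°

-108.0°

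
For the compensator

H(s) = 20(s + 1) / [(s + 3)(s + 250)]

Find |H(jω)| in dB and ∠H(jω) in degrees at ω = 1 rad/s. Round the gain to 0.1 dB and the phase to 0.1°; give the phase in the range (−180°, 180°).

At s = jω = j1:
zero (s+1): 1 + j1 → |·| = √(1²+1²) = √2 ≈ 1.4142, ∠ = arctan(1/1) ≈ 45.00°
pole (s+3): 3 + j1 → |·| = √(3²+1²) = √10 ≈ 3.1623, ∠ = arctan(1/3) ≈ 18.43°
pole (s+250): 250 + j1 → |·| = √(250²+1²) = √62501 ≈ 250, ∠ = arctan(1/250) ≈ 0.23°
|H| = 20 · 1.4142 / 790.58 ≈ 0.035776
Gain = 20 log₁₀(0.035776) ≈ -28.93 dB
∠H = 45.00° − 18.66° = 26.34°

-28.9 dB, 26.3°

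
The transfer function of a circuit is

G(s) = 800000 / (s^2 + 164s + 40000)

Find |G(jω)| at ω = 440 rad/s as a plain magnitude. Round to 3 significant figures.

At s = jω = j440:
quadratic: (j440)² + 164·j440 + 40000 = -153600 + j72160 → |·| ≈ 1.6971e+05, ∠ ≈ 154.84°
|G| = 800000 / 1.6971e+05 ≈ 4.7139

4.71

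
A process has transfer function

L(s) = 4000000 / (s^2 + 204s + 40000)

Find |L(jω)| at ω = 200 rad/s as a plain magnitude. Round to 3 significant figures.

98.0

At s = jω = j200:
quadratic: (j200)² + 204·j200 + 40000 = 0 + j40800 → |·| ≈ 40800, ∠ ≈ 90.00°
|L| = 4000000 / 40800 ≈ 98.039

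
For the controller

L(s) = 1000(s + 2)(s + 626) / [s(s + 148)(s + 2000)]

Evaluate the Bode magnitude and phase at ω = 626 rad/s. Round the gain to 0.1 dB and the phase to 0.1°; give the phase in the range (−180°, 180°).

-3.7 dB, -49.3°

At s = jω = j626:
zero (s+2): 2 + j626 → |·| = √(2²+626²) = √391880 ≈ 626, ∠ = arctan(626/2) ≈ 89.82°
zero (s+626): 626 + j626 → |·| = √(626²+626²) = √783752 ≈ 885.3, ∠ = arctan(626/626) ≈ 45.00°
pole (s+148): 148 + j626 → |·| = √(148²+626²) = √413780 ≈ 643.26, ∠ = arctan(626/148) ≈ 76.70°
pole (s+2000): 2000 + j626 → |·| = √(2000²+626²) = √4391876 ≈ 2095.7, ∠ = arctan(626/2000) ≈ 17.38°
pole at origin: |s| = 626, ∠ = 90.00° (in denominator)
|L| = 1000 · 5.542e+05 / 8.439e+08 ≈ 0.65671
Gain = 20 log₁₀(0.65671) ≈ -3.65 dB
∠L = 134.82° − 184.08° = -49.26°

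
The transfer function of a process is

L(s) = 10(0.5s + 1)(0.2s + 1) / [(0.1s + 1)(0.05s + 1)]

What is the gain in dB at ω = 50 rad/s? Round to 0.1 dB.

45.3 dB

At ω = 50 rad/s:
zero (1 + j50·0.5) = 1 + j25 → |·| ≈ 25.02, ∠ ≈ 87.71°
zero (1 + j50·0.2) = 1 + j10 → |·| ≈ 10.05, ∠ ≈ 84.29°
pole (1 + j50·0.1) = 1 + j5 → |·| ≈ 5.099, ∠ ≈ 78.69°
pole (1 + j50·0.05) = 1 + j2.5 → |·| ≈ 2.6926, ∠ ≈ 68.20°
|L| = 10 · 25.02 · 10.05 / (5.099 · 2.6926) ≈ 183.15
Gain = 20 log₁₀(183.15) ≈ 45.26 dB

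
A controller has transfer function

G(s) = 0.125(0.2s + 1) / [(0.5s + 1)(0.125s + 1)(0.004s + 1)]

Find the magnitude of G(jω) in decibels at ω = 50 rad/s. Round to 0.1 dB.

At ω = 50 rad/s:
zero (1 + j50·0.2) = 1 + j10 → |·| ≈ 10.05, ∠ ≈ 84.29°
pole (1 + j50·0.5) = 1 + j25 → |·| ≈ 25.02, ∠ ≈ 87.71°
pole (1 + j50·0.125) = 1 + j6.25 → |·| ≈ 6.3295, ∠ ≈ 80.91°
pole (1 + j50·0.004) = 1 + j0.2 → |·| ≈ 1.0198, ∠ ≈ 11.31°
|G| = 0.125 · 10.05 / (25.02 · 6.3295 · 1.0198) ≈ 0.0077787
Gain = 20 log₁₀(0.0077787) ≈ -42.18 dB

-42.2 dB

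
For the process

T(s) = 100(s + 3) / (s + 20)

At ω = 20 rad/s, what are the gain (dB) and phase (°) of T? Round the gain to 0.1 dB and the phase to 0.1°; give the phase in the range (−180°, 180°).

37.1 dB, 36.5°

At s = jω = j20:
zero (s+3): 3 + j20 → |·| = √(3²+20²) = √409 ≈ 20.224, ∠ = arctan(20/3) ≈ 81.47°
pole (s+20): 20 + j20 → |·| = √(20²+20²) = √800 ≈ 28.284, ∠ = arctan(20/20) ≈ 45.00°
|T| = 100 · 20.224 / 28.284 ≈ 71.503
Gain = 20 log₁₀(71.503) ≈ 37.09 dB
∠T = 81.47° − 45.00° = 36.47°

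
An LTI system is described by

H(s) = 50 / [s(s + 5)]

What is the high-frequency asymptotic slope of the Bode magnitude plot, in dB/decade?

Each pole contributes −20 dB/decade at high frequency; each zero contributes +20 dB/decade.
Net: 0 zero(s) − 2 pole(s) → -40 dB/decade.

-40 dB/decade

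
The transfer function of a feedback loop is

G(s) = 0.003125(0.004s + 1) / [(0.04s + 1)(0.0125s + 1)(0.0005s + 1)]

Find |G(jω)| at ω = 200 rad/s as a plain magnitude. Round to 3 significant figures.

At ω = 200 rad/s:
zero (1 + j200·0.004) = 1 + j0.8 → |·| ≈ 1.2806, ∠ ≈ 38.66°
pole (1 + j200·0.04) = 1 + j8 → |·| ≈ 8.0623, ∠ ≈ 82.87°
pole (1 + j200·0.0125) = 1 + j2.5 → |·| ≈ 2.6926, ∠ ≈ 68.20°
pole (1 + j200·0.0005) = 1 + j0.1 → |·| ≈ 1.005, ∠ ≈ 5.71°
|G| = 0.003125 · 1.2806 / (8.0623 · 2.6926 · 1.005) ≈ 0.00018343

0.000183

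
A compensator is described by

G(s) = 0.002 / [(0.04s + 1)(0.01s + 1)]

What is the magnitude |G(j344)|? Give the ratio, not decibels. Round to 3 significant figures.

4.05e-05

At ω = 344 rad/s:
pole (1 + j344·0.04) = 1 + j13.76 → |·| ≈ 13.796, ∠ ≈ 85.84°
pole (1 + j344·0.01) = 1 + j3.44 → |·| ≈ 3.5824, ∠ ≈ 73.79°
|G| = 0.002 · 1 / (13.796 · 3.5824) ≈ 4.0467e-05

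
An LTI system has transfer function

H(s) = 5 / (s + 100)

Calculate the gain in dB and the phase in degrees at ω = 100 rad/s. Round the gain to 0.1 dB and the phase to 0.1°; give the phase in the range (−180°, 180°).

-29.0 dB, -45.0°

At s = jω = j100:
pole (s+100): 100 + j100 → |·| = √(100²+100²) = √20000 ≈ 141.42, ∠ = arctan(100/100) ≈ 45.00°
|H| = 5 / 141.42 ≈ 0.035356
Gain = 20 log₁₀(0.035356) ≈ -29.03 dB
∠H = 0.00° − 45.00° = -45.00°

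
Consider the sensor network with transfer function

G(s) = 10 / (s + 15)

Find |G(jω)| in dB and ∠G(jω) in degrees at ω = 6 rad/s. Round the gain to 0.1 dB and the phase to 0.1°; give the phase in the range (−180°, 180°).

-4.2 dB, -21.8°

Substitute s = j6:
Numerator: 10 = 10 + j0
Denominator: (j6) + 15 = 15 + j6
|N| = √(10² + 0²) ≈ 10, ∠N ≈ 0.00°
|D| = √(15² + 6²) ≈ 16.155, ∠D ≈ 21.80°
|G| = 10 / 16.155 ≈ 0.619
Gain = 20 log₁₀(0.619) ≈ -4.17 dB
∠G = 0.00° − 21.80° = -21.80°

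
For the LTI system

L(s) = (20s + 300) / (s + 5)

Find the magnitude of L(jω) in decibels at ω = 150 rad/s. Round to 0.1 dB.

26.1 dB

Substitute s = j150:
Numerator: 20(j150) + 300 = 300 + j3000
Denominator: (j150) + 5 = 5 + j150
|N| = √(300² + 3000²) ≈ 3015, ∠N ≈ 84.29°
|D| = √(5² + 150²) ≈ 150.08, ∠D ≈ 88.09°
|L| = 3015 / 150.08 ≈ 20.089
Gain = 20 log₁₀(20.089) ≈ 26.06 dB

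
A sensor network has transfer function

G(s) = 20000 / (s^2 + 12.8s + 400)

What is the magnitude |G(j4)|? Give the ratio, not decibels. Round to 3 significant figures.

At s = jω = j4:
quadratic: (j4)² + 12.8·j4 + 400 = 384 + j51.2 → |·| ≈ 387.4, ∠ ≈ 7.59°
|G| = 20000 / 387.4 ≈ 51.626

51.6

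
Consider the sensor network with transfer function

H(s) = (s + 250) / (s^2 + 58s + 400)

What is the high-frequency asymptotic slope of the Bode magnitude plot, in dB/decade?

-20 dB/decade

Each pole contributes −20 dB/decade at high frequency; each zero contributes +20 dB/decade.
Net: 1 zero(s) − 2 pole(s) → -20 dB/decade.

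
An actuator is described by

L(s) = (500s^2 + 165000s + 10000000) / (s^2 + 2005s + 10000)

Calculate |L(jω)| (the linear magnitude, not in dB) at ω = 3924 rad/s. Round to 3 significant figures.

446

Substitute s = j3924:
Numerator: 500(j3924)^2 + 165000(j3924) + 10000000 = -7688888000 + j647460000
Denominator: (j3924)^2 + 2005(j3924) + 10000 = -15387776 + j7867620
|N| = √(7688888000² + 647460000²) ≈ 7.7161e+09, ∠N ≈ 175.19°
|D| = √(15387776² + 7867620²) ≈ 1.7282e+07, ∠D ≈ 152.92°
|L| = 7.7161e+09 / 1.7282e+07 ≈ 446.48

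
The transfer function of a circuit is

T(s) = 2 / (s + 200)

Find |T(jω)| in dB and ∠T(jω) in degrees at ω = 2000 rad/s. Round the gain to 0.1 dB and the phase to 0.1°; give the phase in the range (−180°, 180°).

-60.0 dB, -84.3°

Substitute s = j2000:
Numerator: 2 = 2 + j0
Denominator: (j2000) + 200 = 200 + j2000
|N| = √(2² + 0²) ≈ 2, ∠N ≈ 0.00°
|D| = √(200² + 2000²) ≈ 2010, ∠D ≈ 84.29°
|T| = 2 / 2010 ≈ 0.00099502
Gain = 20 log₁₀(0.00099502) ≈ -60.04 dB
∠T = 0.00° − 84.29° = -84.29°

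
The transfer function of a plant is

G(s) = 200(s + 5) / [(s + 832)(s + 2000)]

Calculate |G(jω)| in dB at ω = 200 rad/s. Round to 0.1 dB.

At s = jω = j200:
zero (s+5): 5 + j200 → |·| = √(5²+200²) = √40025 ≈ 200.06, ∠ = arctan(200/5) ≈ 88.57°
pole (s+832): 832 + j200 → |·| = √(832²+200²) = √732224 ≈ 855.7, ∠ = arctan(200/832) ≈ 13.52°
pole (s+2000): 2000 + j200 → |·| = √(2000²+200²) = √4040000 ≈ 2010, ∠ = arctan(200/2000) ≈ 5.71°
|G| = 200 · 200.06 / 1.72e+06 ≈ 0.023263
Gain = 20 log₁₀(0.023263) ≈ -32.67 dB

-32.7 dB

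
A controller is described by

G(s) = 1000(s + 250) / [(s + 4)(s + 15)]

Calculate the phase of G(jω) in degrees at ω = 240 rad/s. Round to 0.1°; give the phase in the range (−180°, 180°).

At s = jω = j240:
zero (s+250): 250 + j240 → |·| = √(250²+240²) = √120100 ≈ 346.55, ∠ = arctan(240/250) ≈ 43.83°
pole (s+4): 4 + j240 → |·| = √(4²+240²) = √57616 ≈ 240.03, ∠ = arctan(240/4) ≈ 89.05°
pole (s+15): 15 + j240 → |·| = √(15²+240²) = √57825 ≈ 240.47, ∠ = arctan(240/15) ≈ 86.42°
∠G = 43.83° − 175.47° = -131.64°

-131.6°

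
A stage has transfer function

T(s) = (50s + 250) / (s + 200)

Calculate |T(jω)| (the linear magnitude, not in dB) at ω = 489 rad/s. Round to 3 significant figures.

Substitute s = j489:
Numerator: 50(j489) + 250 = 250 + j24450
Denominator: (j489) + 200 = 200 + j489
|N| = √(250² + 24450²) ≈ 24451, ∠N ≈ 89.41°
|D| = √(200² + 489²) ≈ 528.32, ∠D ≈ 67.76°
|T| = 24451 / 528.32 ≈ 46.281

46.3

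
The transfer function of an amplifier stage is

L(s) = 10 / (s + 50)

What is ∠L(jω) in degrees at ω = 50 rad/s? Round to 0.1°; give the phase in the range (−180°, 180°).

-45.0°

At s = jω = j50:
pole (s+50): 50 + j50 → |·| = √(50²+50²) = √5000 ≈ 70.711, ∠ = arctan(50/50) ≈ 45.00°
∠L = 0.00° − 45.00° = -45.00°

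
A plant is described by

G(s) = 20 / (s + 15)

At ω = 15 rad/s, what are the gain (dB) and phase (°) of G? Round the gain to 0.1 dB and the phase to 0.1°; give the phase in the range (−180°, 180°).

At s = jω = j15:
pole (s+15): 15 + j15 → |·| = √(15²+15²) = √450 ≈ 21.213, ∠ = arctan(15/15) ≈ 45.00°
|G| = 20 / 21.213 ≈ 0.94282
Gain = 20 log₁₀(0.94282) ≈ -0.51 dB
∠G = 0.00° − 45.00° = -45.00°

-0.5 dB, -45.0°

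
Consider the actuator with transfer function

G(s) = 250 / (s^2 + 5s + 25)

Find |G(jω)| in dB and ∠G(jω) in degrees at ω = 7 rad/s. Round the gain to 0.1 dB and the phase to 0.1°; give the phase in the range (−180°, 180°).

At s = jω = j7:
quadratic: (j7)² + 5·j7 + 25 = -24 + j35 → |·| ≈ 42.438, ∠ ≈ 124.44°
|G| = 250 / 42.438 ≈ 5.8909
Gain = 20 log₁₀(5.8909) ≈ 15.40 dB
∠G = 0.00° − 124.44° = -124.44°

15.4 dB, -124.4°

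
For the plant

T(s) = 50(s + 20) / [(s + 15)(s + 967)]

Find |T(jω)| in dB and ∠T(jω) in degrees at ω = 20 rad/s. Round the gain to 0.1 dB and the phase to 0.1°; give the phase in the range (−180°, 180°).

At s = jω = j20:
zero (s+20): 20 + j20 → |·| = √(20²+20²) = √800 ≈ 28.284, ∠ = arctan(20/20) ≈ 45.00°
pole (s+15): 15 + j20 → |·| = √(15²+20²) = √625 ≈ 25, ∠ = arctan(20/15) ≈ 53.13°
pole (s+967): 967 + j20 → |·| = √(967²+20²) = √935489 ≈ 967.21, ∠ = arctan(20/967) ≈ 1.18°
|T| = 50 · 28.284 / 24180 ≈ 0.058486
Gain = 20 log₁₀(0.058486) ≈ -24.66 dB
∠T = 45.00° − 54.31° = -9.31°

-24.7 dB, -9.3°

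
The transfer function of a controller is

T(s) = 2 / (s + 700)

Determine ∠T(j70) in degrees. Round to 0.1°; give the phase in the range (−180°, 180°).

At s = jω = j70:
pole (s+700): 700 + j70 → |·| = √(700²+70²) = √494900 ≈ 703.49, ∠ = arctan(70/700) ≈ 5.71°
∠T = 0.00° − 5.71° = -5.71°

-5.7°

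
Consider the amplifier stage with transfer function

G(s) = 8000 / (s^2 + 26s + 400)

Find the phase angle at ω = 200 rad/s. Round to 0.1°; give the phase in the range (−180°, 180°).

At s = jω = j200:
quadratic: (j200)² + 26·j200 + 400 = -39600 + j5200 → |·| ≈ 39940, ∠ ≈ 172.52°
∠G = 0.00° − 172.52° = -172.52°

-172.5°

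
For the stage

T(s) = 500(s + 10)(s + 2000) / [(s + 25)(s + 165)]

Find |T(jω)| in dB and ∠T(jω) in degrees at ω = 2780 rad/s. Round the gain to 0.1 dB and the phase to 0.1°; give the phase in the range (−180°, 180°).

55.8 dB, -32.0°

At s = jω = j2780:
zero (s+10): 10 + j2780 → |·| = √(10²+2780²) = √7728500 ≈ 2780, ∠ = arctan(2780/10) ≈ 89.79°
zero (s+2000): 2000 + j2780 → |·| = √(2000²+2780²) = √11728400 ≈ 3424.7, ∠ = arctan(2780/2000) ≈ 54.27°
pole (s+25): 25 + j2780 → |·| = √(25²+2780²) = √7729025 ≈ 2780.1, ∠ = arctan(2780/25) ≈ 89.48°
pole (s+165): 165 + j2780 → |·| = √(165²+2780²) = √7755625 ≈ 2784.9, ∠ = arctan(2780/165) ≈ 86.60°
|T| = 500 · 9.5207e+06 / 7.7423e+06 ≈ 614.85
Gain = 20 log₁₀(614.85) ≈ 55.78 dB
∠T = 144.06° − 176.08° = -32.02°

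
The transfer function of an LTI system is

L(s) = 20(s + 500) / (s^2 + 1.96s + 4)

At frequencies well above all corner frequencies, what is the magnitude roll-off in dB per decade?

Each pole contributes −20 dB/decade at high frequency; each zero contributes +20 dB/decade.
Net: 1 zero(s) − 2 pole(s) → -20 dB/decade.

-20 dB/decade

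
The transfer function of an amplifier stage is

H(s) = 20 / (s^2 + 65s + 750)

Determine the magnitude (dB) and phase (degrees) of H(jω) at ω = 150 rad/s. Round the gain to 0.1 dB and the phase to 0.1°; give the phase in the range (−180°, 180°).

Substitute s = j150:
Numerator: 20 = 20 + j0
Denominator: (j150)^2 + 65(j150) + 750 = -21750 + j9750
|N| = √(20² + 0²) ≈ 20, ∠N ≈ 0.00°
|D| = √(21750² + 9750²) ≈ 23835, ∠D ≈ 155.85°
|H| = 20 / 23835 ≈ 0.0008391
Gain = 20 log₁₀(0.0008391) ≈ -61.52 dB
∠H = 0.00° − 155.85° = -155.85°

-61.5 dB, -155.9°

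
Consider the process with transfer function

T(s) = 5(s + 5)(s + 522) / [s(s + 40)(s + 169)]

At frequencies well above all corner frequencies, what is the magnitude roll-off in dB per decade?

Each pole contributes −20 dB/decade at high frequency; each zero contributes +20 dB/decade.
Net: 2 zero(s) − 3 pole(s) → -20 dB/decade.

-20 dB/decade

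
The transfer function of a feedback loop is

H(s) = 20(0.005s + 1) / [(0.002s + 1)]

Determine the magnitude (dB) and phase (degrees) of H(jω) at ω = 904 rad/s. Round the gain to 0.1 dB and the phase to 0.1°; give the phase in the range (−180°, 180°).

At ω = 904 rad/s:
zero (1 + j904·0.005) = 1 + j4.52 → |·| ≈ 4.6293, ∠ ≈ 77.52°
pole (1 + j904·0.002) = 1 + j1.808 → |·| ≈ 2.0661, ∠ ≈ 61.05°
|H| = 20 · 4.6293 / (2.0661) ≈ 44.812
Gain = 20 log₁₀(44.812) ≈ 33.03 dB
∠H = (77.52°) − (61.05°) = 16.47°

33.0 dB, 16.5°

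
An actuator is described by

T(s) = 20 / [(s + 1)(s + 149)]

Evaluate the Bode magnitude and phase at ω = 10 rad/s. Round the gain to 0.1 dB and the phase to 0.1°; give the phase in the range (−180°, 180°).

At s = jω = j10:
pole (s+1): 1 + j10 → |·| = √(1²+10²) = √101 ≈ 10.05, ∠ = arctan(10/1) ≈ 84.29°
pole (s+149): 149 + j10 → |·| = √(149²+10²) = √22301 ≈ 149.34, ∠ = arctan(10/149) ≈ 3.84°
|T| = 20 / 1500.9 ≈ 0.013325
Gain = 20 log₁₀(0.013325) ≈ -37.51 dB
∠T = 0.00° − 88.13° = -88.13°

-37.5 dB, -88.1°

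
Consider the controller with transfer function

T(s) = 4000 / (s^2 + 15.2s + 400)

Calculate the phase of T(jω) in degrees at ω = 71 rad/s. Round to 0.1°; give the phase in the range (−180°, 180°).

At s = jω = j71:
quadratic: (j71)² + 15.2·j71 + 400 = -4641 + j1079.2 → |·| ≈ 4764.8, ∠ ≈ 166.91°
∠T = 0.00° − 166.91° = -166.91°

-166.9°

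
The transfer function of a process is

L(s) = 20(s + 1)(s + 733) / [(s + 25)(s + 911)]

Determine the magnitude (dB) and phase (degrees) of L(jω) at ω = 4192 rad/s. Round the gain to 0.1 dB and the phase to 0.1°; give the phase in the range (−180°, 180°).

26.0 dB, 2.7°

At s = jω = j4192:
zero (s+1): 1 + j4192 → |·| = √(1²+4192²) = √17572865 ≈ 4192, ∠ = arctan(4192/1) ≈ 89.99°
zero (s+733): 733 + j4192 → |·| = √(733²+4192²) = √18110153 ≈ 4255.6, ∠ = arctan(4192/733) ≈ 80.08°
pole (s+25): 25 + j4192 → |·| = √(25²+4192²) = √17573489 ≈ 4192.1, ∠ = arctan(4192/25) ≈ 89.66°
pole (s+911): 911 + j4192 → |·| = √(911²+4192²) = √18402785 ≈ 4289.8, ∠ = arctan(4192/911) ≈ 77.74°
|L| = 20 · 1.7839e+07 / 1.7983e+07 ≈ 19.84
Gain = 20 log₁₀(19.84) ≈ 25.95 dB
∠L = 170.07° − 167.40° = 2.67°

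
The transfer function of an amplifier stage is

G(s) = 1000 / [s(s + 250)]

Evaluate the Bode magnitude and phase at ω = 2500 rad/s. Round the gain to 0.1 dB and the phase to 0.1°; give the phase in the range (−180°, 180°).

At s = jω = j2500:
pole (s+250): 250 + j2500 → |·| = √(250²+2500²) = √6312500 ≈ 2512.5, ∠ = arctan(2500/250) ≈ 84.29°
pole at origin: |s| = 2500, ∠ = 90.00° (in denominator)
|G| = 1000 / 6.2812e+06 ≈ 0.00015921
Gain = 20 log₁₀(0.00015921) ≈ -75.96 dB
∠G = 0.00° − 174.29° = -174.29°

-76.0 dB, -174.3°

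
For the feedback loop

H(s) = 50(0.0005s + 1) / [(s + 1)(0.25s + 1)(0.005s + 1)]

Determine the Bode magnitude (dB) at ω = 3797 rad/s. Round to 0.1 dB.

At ω = 3797 rad/s:
zero (1 + j3797·0.0005) = 1 + j1.8985 → |·| ≈ 2.1458, ∠ ≈ 62.22°
pole (1 + j3797·1) = 1 + j3797 → |·| ≈ 3797, ∠ ≈ 89.98°
pole (1 + j3797·0.25) = 1 + j949.25 → |·| ≈ 949.25, ∠ ≈ 89.94°
pole (1 + j3797·0.005) = 1 + j18.985 → |·| ≈ 19.011, ∠ ≈ 86.98°
|H| = 50 · 2.1458 / (3797 · 949.25 · 19.011) ≈ 1.5658e-06
Gain = 20 log₁₀(1.5658e-06) ≈ -116.11 dB

-116.1 dB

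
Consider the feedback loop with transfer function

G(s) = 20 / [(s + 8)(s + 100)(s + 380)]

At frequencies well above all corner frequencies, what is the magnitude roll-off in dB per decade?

-60 dB/decade

Each pole contributes −20 dB/decade at high frequency; each zero contributes +20 dB/decade.
Net: 0 zero(s) − 3 pole(s) → -60 dB/decade.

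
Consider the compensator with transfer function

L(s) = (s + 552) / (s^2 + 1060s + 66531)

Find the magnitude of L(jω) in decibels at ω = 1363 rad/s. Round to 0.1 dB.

Substitute s = j1363:
Numerator: (j1363) + 552 = 552 + j1363
Denominator: (j1363)^2 + 1060(j1363) + 66531 = -1791238 + j1444780
|N| = √(552² + 1363²) ≈ 1470.5, ∠N ≈ 67.95°
|D| = √(1791238² + 1444780²) ≈ 2.3013e+06, ∠D ≈ 141.11°
|L| = 1470.5 / 2.3013e+06 ≈ 0.00063899
Gain = 20 log₁₀(0.00063899) ≈ -63.89 dB

-63.9 dB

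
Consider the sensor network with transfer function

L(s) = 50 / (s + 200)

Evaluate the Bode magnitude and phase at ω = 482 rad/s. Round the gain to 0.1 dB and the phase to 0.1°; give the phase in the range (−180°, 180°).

-20.4 dB, -67.5°

Substitute s = j482:
Numerator: 50 = 50 + j0
Denominator: (j482) + 200 = 200 + j482
|N| = √(50² + 0²) ≈ 50, ∠N ≈ 0.00°
|D| = √(200² + 482²) ≈ 521.85, ∠D ≈ 67.46°
|L| = 50 / 521.85 ≈ 0.095813
Gain = 20 log₁₀(0.095813) ≈ -20.37 dB
∠L = 0.00° − 67.46° = -67.46°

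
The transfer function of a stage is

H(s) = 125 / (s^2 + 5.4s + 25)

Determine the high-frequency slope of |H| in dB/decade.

-40 dB/decade

Each pole contributes −20 dB/decade at high frequency; each zero contributes +20 dB/decade.
Net: 0 zero(s) − 2 pole(s) → -40 dB/decade.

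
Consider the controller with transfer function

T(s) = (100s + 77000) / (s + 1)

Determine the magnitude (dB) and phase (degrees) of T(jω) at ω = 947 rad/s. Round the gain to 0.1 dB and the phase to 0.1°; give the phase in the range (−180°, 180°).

Substitute s = j947:
Numerator: 100(j947) + 77000 = 77000 + j94700
Denominator: (j947) + 1 = 1 + j947
|N| = √(77000² + 94700²) ≈ 1.2205e+05, ∠N ≈ 50.89°
|D| = √(1² + 947²) ≈ 947, ∠D ≈ 89.94°
|T| = 1.2205e+05 / 947 ≈ 128.88
Gain = 20 log₁₀(128.88) ≈ 42.20 dB
∠T = 50.89° − 89.94° = -39.05°

42.2 dB, -39.1°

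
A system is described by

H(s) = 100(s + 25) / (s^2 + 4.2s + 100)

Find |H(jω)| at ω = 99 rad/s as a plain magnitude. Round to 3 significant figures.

At s = jω = j99:
zero (s+25): 25 + j99 → |·| = √(25²+99²) = √10426 ≈ 102.11, ∠ = arctan(99/25) ≈ 75.83°
quadratic: (j99)² + 4.2·j99 + 100 = -9701 + j415.8 → |·| ≈ 9709.9, ∠ ≈ 177.55°
|H| = 100 · 102.11 / 9709.9 ≈ 1.0516

1.05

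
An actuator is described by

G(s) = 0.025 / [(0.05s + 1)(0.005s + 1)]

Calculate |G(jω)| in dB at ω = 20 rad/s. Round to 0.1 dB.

-35.1 dB

At ω = 20 rad/s:
pole (1 + j20·0.05) = 1 + j1 → |·| ≈ 1.4142, ∠ ≈ 45.00°
pole (1 + j20·0.005) = 1 + j0.1 → |·| ≈ 1.005, ∠ ≈ 5.71°
|G| = 0.025 · 1 / (1.4142 · 1.005) ≈ 0.01759
Gain = 20 log₁₀(0.01759) ≈ -35.09 dB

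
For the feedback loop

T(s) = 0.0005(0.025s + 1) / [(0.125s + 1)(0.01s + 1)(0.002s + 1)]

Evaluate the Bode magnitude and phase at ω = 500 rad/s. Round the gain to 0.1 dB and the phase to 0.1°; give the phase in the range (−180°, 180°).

At ω = 500 rad/s:
zero (1 + j500·0.025) = 1 + j12.5 → |·| ≈ 12.54, ∠ ≈ 85.43°
pole (1 + j500·0.125) = 1 + j62.5 → |·| ≈ 62.508, ∠ ≈ 89.08°
pole (1 + j500·0.01) = 1 + j5 → |·| ≈ 5.099, ∠ ≈ 78.69°
pole (1 + j500·0.002) = 1 + j1 → |·| ≈ 1.4142, ∠ ≈ 45.00°
|T| = 0.0005 · 12.54 / (62.508 · 5.099 · 1.4142) ≈ 1.391e-05
Gain = 20 log₁₀(1.391e-05) ≈ -97.13 dB
∠T = (85.43°) − (89.08° + 78.69° + 45.00°) = -127.34°

-97.1 dB, -127.3°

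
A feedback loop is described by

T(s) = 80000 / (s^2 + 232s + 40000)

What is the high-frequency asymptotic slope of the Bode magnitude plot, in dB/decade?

-40 dB/decade

Each pole contributes −20 dB/decade at high frequency; each zero contributes +20 dB/decade.
Net: 0 zero(s) − 2 pole(s) → -40 dB/decade.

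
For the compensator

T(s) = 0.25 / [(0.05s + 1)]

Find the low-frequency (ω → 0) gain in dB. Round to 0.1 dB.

T(0) = 0.25 · 1 / 1 = 0.25
20 log₁₀(0.25) ≈ -12.04 dB

-12.0 dB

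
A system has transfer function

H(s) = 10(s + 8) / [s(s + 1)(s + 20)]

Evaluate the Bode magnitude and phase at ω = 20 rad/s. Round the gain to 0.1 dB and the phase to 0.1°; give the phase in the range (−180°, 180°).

-34.4 dB, -153.9°

At s = jω = j20:
zero (s+8): 8 + j20 → |·| = √(8²+20²) = √464 ≈ 21.541, ∠ = arctan(20/8) ≈ 68.20°
pole (s+1): 1 + j20 → |·| = √(1²+20²) = √401 ≈ 20.025, ∠ = arctan(20/1) ≈ 87.14°
pole (s+20): 20 + j20 → |·| = √(20²+20²) = √800 ≈ 28.284, ∠ = arctan(20/20) ≈ 45.00°
pole at origin: |s| = 20, ∠ = 90.00° (in denominator)
|H| = 10 · 21.541 / 11328 ≈ 0.019016
Gain = 20 log₁₀(0.019016) ≈ -34.42 dB
∠H = 68.20° − 222.14° = -153.94°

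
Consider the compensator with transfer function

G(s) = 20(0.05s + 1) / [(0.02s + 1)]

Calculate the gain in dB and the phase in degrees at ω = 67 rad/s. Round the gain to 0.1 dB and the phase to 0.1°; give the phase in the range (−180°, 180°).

At ω = 67 rad/s:
zero (1 + j67·0.05) = 1 + j3.35 → |·| ≈ 3.4961, ∠ ≈ 73.38°
pole (1 + j67·0.02) = 1 + j1.34 → |·| ≈ 1.672, ∠ ≈ 53.27°
|G| = 20 · 3.4961 / (1.672) ≈ 41.819
Gain = 20 log₁₀(41.819) ≈ 32.43 dB
∠G = (73.38°) − (53.27°) = 20.11°

32.4 dB, 20.1°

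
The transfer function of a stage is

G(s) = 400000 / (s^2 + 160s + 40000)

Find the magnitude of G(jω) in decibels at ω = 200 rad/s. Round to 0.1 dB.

At s = jω = j200:
quadratic: (j200)² + 160·j200 + 40000 = 0 + j32000 → |·| ≈ 32000, ∠ ≈ 90.00°
|G| = 400000 / 32000 ≈ 12.5
Gain = 20 log₁₀(12.5) ≈ 21.94 dB

21.9 dB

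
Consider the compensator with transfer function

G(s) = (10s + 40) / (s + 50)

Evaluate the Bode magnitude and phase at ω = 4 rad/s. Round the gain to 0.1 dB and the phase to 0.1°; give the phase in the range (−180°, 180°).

Substitute s = j4:
Numerator: 10(j4) + 40 = 40 + j40
Denominator: (j4) + 50 = 50 + j4
|N| = √(40² + 40²) ≈ 56.569, ∠N ≈ 45.00°
|D| = √(50² + 4²) ≈ 50.16, ∠D ≈ 4.57°
|G| = 56.569 / 50.16 ≈ 1.1278
Gain = 20 log₁₀(1.1278) ≈ 1.04 dB
∠G = 45.00° − 4.57° = 40.43°

1.0 dB, 40.4°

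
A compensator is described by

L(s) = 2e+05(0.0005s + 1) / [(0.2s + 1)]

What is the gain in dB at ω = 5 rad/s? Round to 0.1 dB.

At ω = 5 rad/s:
zero (1 + j5·0.0005) = 1 + j0.0025 → |·| ≈ 1, ∠ ≈ 0.14°
pole (1 + j5·0.2) = 1 + j1 → |·| ≈ 1.4142, ∠ ≈ 45.00°
|L| = 2e+05 · 1 / (1.4142) ≈ 1.4142e+05
Gain = 20 log₁₀(1.4142e+05) ≈ 103.01 dB

103.0 dB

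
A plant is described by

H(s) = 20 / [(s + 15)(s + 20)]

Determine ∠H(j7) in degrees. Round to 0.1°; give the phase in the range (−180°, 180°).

At s = jω = j7:
pole (s+15): 15 + j7 → |·| = √(15²+7²) = √274 ≈ 16.553, ∠ = arctan(7/15) ≈ 25.02°
pole (s+20): 20 + j7 → |·| = √(20²+7²) = √449 ≈ 21.19, ∠ = arctan(7/20) ≈ 19.29°
∠H = 0.00° − 44.31° = -44.31°

-44.3°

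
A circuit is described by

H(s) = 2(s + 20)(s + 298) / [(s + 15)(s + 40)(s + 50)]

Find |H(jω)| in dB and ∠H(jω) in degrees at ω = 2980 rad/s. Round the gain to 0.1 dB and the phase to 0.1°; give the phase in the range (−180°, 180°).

-63.4 dB, -94.1°

At s = jω = j2980:
zero (s+20): 20 + j2980 → |·| = √(20²+2980²) = √8880800 ≈ 2980.1, ∠ = arctan(2980/20) ≈ 89.62°
zero (s+298): 298 + j2980 → |·| = √(298²+2980²) = √8969204 ≈ 2994.9, ∠ = arctan(2980/298) ≈ 84.29°
pole (s+15): 15 + j2980 → |·| = √(15²+2980²) = √8880625 ≈ 2980, ∠ = arctan(2980/15) ≈ 89.71°
pole (s+40): 40 + j2980 → |·| = √(40²+2980²) = √8882000 ≈ 2980.3, ∠ = arctan(2980/40) ≈ 89.23°
pole (s+50): 50 + j2980 → |·| = √(50²+2980²) = √8882900 ≈ 2980.4, ∠ = arctan(2980/50) ≈ 89.04°
|H| = 2 · 8.9251e+06 / 2.647e+10 ≈ 0.00067436
Gain = 20 log₁₀(0.00067436) ≈ -63.42 dB
∠H = 173.91° − 267.98° = -94.07°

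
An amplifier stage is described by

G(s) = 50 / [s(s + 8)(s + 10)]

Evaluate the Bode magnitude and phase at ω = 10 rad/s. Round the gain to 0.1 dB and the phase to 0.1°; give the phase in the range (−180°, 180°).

-31.2 dB, 173.7°

At s = jω = j10:
pole (s+8): 8 + j10 → |·| = √(8²+10²) = √164 ≈ 12.806, ∠ = arctan(10/8) ≈ 51.34°
pole (s+10): 10 + j10 → |·| = √(10²+10²) = √200 ≈ 14.142, ∠ = arctan(10/10) ≈ 45.00°
pole at origin: |s| = 10, ∠ = 90.00° (in denominator)
|G| = 50 / 1811 ≈ 0.027609
Gain = 20 log₁₀(0.027609) ≈ -31.18 dB
∠G = 0.00° − 186.34° = -186.34° ≡ 173.66° (principal value)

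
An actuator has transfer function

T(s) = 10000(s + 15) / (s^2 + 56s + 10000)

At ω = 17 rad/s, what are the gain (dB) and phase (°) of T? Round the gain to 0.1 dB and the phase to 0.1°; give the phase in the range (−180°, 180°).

At s = jω = j17:
zero (s+15): 15 + j17 → |·| = √(15²+17²) = √514 ≈ 22.672, ∠ = arctan(17/15) ≈ 48.58°
quadratic: (j17)² + 56·j17 + 10000 = 9711 + j952 → |·| ≈ 9757.6, ∠ ≈ 5.60°
|T| = 10000 · 22.672 / 9757.6 ≈ 23.235
Gain = 20 log₁₀(23.235) ≈ 27.32 dB
∠T = 48.58° − 5.60° = 42.98°

27.3 dB, 43.0°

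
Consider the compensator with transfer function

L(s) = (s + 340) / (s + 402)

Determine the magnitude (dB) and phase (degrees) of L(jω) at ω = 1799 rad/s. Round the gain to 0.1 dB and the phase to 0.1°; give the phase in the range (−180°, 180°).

-0.1 dB, 1.9°

At s = jω = j1799:
zero (s+340): 340 + j1799 → |·| = √(340²+1799²) = √3352001 ≈ 1830.8, ∠ = arctan(1799/340) ≈ 79.30°
pole (s+402): 402 + j1799 → |·| = √(402²+1799²) = √3398005 ≈ 1843.4, ∠ = arctan(1799/402) ≈ 77.40°
|L| = 1 · 1830.8 / 1843.4 ≈ 0.99316
Gain = 20 log₁₀(0.99316) ≈ -0.06 dB
∠L = 79.30° − 77.40° = 1.90°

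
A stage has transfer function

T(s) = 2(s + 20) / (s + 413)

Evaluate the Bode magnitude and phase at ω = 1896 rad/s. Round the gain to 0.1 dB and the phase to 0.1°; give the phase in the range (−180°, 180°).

5.8 dB, 11.7°

At s = jω = j1896:
zero (s+20): 20 + j1896 → |·| = √(20²+1896²) = √3595216 ≈ 1896.1, ∠ = arctan(1896/20) ≈ 89.40°
pole (s+413): 413 + j1896 → |·| = √(413²+1896²) = √3765385 ≈ 1940.5, ∠ = arctan(1896/413) ≈ 77.71°
|T| = 2 · 1896.1 / 1940.5 ≈ 1.9542
Gain = 20 log₁₀(1.9542) ≈ 5.82 dB
∠T = 89.40° − 77.71° = 11.69°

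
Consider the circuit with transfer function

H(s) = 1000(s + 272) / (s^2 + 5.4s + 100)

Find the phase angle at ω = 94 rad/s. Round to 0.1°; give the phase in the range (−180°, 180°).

-157.6°

At s = jω = j94:
zero (s+272): 272 + j94 → |·| = √(272²+94²) = √82820 ≈ 287.78, ∠ = arctan(94/272) ≈ 19.06°
quadratic: (j94)² + 5.4·j94 + 100 = -8736 + j507.6 → |·| ≈ 8750.7, ∠ ≈ 176.67°
∠H = 19.06° − 176.67° = -157.61°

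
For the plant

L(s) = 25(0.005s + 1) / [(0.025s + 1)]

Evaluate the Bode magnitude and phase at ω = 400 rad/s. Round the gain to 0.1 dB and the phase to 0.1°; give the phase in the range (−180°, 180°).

14.9 dB, -20.9°

At ω = 400 rad/s:
zero (1 + j400·0.005) = 1 + j2 → |·| ≈ 2.2361, ∠ ≈ 63.43°
pole (1 + j400·0.025) = 1 + j10 → |·| ≈ 10.05, ∠ ≈ 84.29°
|L| = 25 · 2.2361 / (10.05) ≈ 5.5624
Gain = 20 log₁₀(5.5624) ≈ 14.91 dB
∠L = (63.43°) − (84.29°) = -20.86°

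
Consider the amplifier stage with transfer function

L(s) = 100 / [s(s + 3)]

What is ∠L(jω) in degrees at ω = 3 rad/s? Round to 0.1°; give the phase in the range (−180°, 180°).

At s = jω = j3:
pole (s+3): 3 + j3 → |·| = √(3²+3²) = √18 ≈ 4.2426, ∠ = arctan(3/3) ≈ 45.00°
pole at origin: |s| = 3, ∠ = 90.00° (in denominator)
∠L = 0.00° − 135.00° = -135.00°

-135.0°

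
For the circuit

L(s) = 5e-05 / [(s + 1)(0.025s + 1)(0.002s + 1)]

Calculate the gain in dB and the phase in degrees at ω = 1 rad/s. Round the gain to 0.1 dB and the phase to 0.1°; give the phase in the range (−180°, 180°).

At ω = 1 rad/s:
pole (1 + j1·1) = 1 + j1 → |·| ≈ 1.4142, ∠ ≈ 45.00°
pole (1 + j1·0.025) = 1 + j0.025 → |·| ≈ 1.0003, ∠ ≈ 1.43°
pole (1 + j1·0.002) = 1 + j0.002 → |·| ≈ 1, ∠ ≈ 0.11°
|L| = 5e-05 · 1 / (1.4142 · 1.0003 · 1) ≈ 3.5345e-05
Gain = 20 log₁₀(3.5345e-05) ≈ -89.03 dB
∠L = (0°) − (45.00° + 1.43° + 0.11°) = -46.54°

-89.0 dB, -46.5°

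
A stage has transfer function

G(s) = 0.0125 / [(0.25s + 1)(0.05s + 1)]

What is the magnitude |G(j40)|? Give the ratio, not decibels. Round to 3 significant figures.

0.000556

At ω = 40 rad/s:
pole (1 + j40·0.25) = 1 + j10 → |·| ≈ 10.05, ∠ ≈ 84.29°
pole (1 + j40·0.05) = 1 + j2 → |·| ≈ 2.2361, ∠ ≈ 63.43°
|G| = 0.0125 · 1 / (10.05 · 2.2361) ≈ 0.00055623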